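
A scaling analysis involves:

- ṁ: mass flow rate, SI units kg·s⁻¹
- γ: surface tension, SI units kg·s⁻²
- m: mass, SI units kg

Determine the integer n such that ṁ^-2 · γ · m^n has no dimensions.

Balance the M exponent: (1)·n from m, plus −2·(1) + (1) = -1 from the rest, must sum to zero.
n − 1 = 0, so n = 1.

1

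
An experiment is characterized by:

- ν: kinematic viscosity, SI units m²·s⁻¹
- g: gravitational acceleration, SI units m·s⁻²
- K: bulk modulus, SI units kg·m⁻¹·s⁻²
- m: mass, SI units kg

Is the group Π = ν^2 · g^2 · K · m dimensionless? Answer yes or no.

Sum the exponent of each base dimension across the product:
  M: 2·[ν]_M + 2·[g]_M + [K]_M + [m]_M = 2·(0) + 2·(0) + (1) + (1) = 2
  L: 2·[ν]_L + 2·[g]_L + [K]_L + [m]_L = 2·(2) + 2·(1) + (-1) + (0) = 5
  T: 2·[ν]_T + 2·[g]_T + [K]_T + [m]_T = 2·(-1) + 2·(-2) + (-2) + (0) = -8
Net dimensions [M² L⁵ T⁻⁸] ≠ [1] — not dimensionless.

no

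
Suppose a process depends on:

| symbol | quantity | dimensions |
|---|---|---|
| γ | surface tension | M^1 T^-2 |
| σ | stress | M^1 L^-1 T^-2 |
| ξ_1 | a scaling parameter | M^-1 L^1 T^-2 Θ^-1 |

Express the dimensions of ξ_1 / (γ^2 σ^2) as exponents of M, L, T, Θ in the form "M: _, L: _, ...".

M: -5, L: 3, T: 6, Θ: -1

Collect each base-dimension exponent across the product:
  M: −2·(1) − 2·(1) + (-1) = -5
  L: −2·(0) − 2·(-1) + (1) = 3
  T: −2·(-2) − 2·(-2) + (-2) = 6
  Θ: −2·(0) − 2·(0) + (-1) = -1
So the dimensions are [M⁻⁵ L³ T⁶ Θ⁻¹].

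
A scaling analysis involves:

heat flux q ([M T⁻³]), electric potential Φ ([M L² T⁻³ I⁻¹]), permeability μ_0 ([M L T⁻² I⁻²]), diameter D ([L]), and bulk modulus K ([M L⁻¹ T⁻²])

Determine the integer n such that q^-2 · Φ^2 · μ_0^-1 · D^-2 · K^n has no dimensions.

1

Balance the M exponent: (1)·n from K, plus −2·(1) + 2·(1) − (1) − 2·(0) = -1 from the rest, must sum to zero.
n − 1 = 0, so n = 1.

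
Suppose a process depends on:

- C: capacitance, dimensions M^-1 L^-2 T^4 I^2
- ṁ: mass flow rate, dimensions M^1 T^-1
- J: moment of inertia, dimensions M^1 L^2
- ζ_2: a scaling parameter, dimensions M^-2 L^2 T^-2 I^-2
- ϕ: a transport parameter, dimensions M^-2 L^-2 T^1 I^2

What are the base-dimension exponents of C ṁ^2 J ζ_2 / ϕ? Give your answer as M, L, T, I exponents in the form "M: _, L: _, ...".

Collect each base-dimension exponent across the product:
  M: (-1) + 2·(1) + (1) + (-2) − (-2) = 2
  L: (-2) + 2·(0) + (2) + (2) − (-2) = 4
  T: (4) + 2·(-1) + (0) + (-2) − (1) = -1
  I: (2) + 2·(0) + (0) + (-2) − (2) = -2
So the dimensions are [M² L⁴ T⁻¹ I⁻²].

M: 2, L: 4, T: -1, I: -2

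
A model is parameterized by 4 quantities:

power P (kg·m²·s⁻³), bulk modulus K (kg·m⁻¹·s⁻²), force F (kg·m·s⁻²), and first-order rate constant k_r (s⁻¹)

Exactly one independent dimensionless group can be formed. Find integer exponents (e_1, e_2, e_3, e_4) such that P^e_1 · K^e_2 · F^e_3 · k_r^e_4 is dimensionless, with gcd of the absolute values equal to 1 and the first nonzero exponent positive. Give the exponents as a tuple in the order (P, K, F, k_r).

M: e_1·(1) + e_2·(1) + e_3·(1) + e_4·(0) = 0
L: e_1·(2) + e_2·(-1) + e_3·(1) + e_4·(0) = 0
T: e_1·(-3) + e_2·(-2) + e_3·(-2) + e_4·(-1) = 0
Solving this homogeneous linear system for the smallest-integer solution (first nonzero entry positive) gives (2, 1, -3, -2).

(2, 1, -3, -2)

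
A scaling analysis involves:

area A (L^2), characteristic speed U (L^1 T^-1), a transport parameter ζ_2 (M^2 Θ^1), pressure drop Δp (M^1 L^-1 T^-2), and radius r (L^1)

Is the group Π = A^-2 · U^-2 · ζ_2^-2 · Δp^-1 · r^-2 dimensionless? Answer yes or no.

no

Sum the exponent of each base dimension across the product:
  M: −2·[A]_M − 2·[U]_M − 2·[ζ_2]_M − [Δp]_M − 2·[r]_M = −2·(0) − 2·(0) − 2·(2) − (1) − 2·(0) = -5
  L: −2·[A]_L − 2·[U]_L − 2·[ζ_2]_L − [Δp]_L − 2·[r]_L = −2·(2) − 2·(1) − 2·(0) − (-1) − 2·(1) = -7
  T: −2·[A]_T − 2·[U]_T − 2·[ζ_2]_T − [Δp]_T − 2·[r]_T = −2·(0) − 2·(-1) − 2·(0) − (-2) − 2·(0) = 4
  Θ: −2·[A]_Θ − 2·[U]_Θ − 2·[ζ_2]_Θ − [Δp]_Θ − 2·[r]_Θ = −2·(0) − 2·(0) − 2·(1) − (0) − 2·(0) = -2
Net dimensions [M⁻⁵ L⁻⁷ T⁴ Θ⁻²] ≠ [1] — not dimensionless.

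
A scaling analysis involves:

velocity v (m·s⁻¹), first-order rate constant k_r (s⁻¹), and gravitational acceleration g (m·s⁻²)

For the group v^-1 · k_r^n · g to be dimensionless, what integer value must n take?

-1

Balance the T exponent: (-1)·n from k_r, plus −(-1) + (-2) = -1 from the rest, must sum to zero.
−n − 1 = 0, so n = -1.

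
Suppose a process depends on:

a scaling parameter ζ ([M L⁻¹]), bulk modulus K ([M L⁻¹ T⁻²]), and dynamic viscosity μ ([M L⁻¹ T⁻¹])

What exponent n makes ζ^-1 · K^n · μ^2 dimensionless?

Balance the M exponent: (1)·n from K, plus −(1) + 2·(1) = 1 from the rest, must sum to zero.
n + 1 = 0, so n = -1.

-1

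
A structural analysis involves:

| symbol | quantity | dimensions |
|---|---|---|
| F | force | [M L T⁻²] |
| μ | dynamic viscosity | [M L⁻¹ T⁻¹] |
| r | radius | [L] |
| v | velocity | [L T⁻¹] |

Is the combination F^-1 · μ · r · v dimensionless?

Sum the exponent of each base dimension across the product:
  M: −[F]_M + [μ]_M + [r]_M + [v]_M = −(1) + (1) + (0) + (0) = 0
  L: −[F]_L + [μ]_L + [r]_L + [v]_L = −(1) + (-1) + (1) + (1) = 0
  T: −[F]_T + [μ]_T + [r]_T + [v]_T = −(-2) + (-1) + (0) + (-1) = 0
All base exponents vanish — dimensionless.

yes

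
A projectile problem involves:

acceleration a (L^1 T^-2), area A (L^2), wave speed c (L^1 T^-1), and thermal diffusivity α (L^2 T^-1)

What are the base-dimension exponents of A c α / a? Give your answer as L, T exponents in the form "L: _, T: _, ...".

L: 4, T: 0

Collect each base-dimension exponent across the product:
  L: −(1) + (2) + (1) + (2) = 4
  T: −(-2) + (0) + (-1) + (-1) = 0
So the dimensions are [L⁴].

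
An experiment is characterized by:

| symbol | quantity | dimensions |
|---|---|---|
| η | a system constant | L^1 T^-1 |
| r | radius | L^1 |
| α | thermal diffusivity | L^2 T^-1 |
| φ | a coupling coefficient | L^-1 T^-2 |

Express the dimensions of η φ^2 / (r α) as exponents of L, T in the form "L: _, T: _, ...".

Collect each base-dimension exponent across the product:
  L: (1) − (1) − (2) + 2·(-1) = -4
  T: (-1) − (0) − (-1) + 2·(-2) = -4
So the dimensions are [L⁻⁴ T⁻⁴].

L: -4, T: -4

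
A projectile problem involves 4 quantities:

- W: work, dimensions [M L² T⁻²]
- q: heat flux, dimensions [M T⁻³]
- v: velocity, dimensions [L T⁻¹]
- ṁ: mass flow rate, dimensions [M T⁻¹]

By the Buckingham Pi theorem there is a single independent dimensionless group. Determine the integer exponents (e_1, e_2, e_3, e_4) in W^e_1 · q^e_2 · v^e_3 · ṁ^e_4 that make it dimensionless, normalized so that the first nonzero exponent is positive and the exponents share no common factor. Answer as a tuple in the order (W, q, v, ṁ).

M: e_1·(1) + e_2·(1) + e_3·(0) + e_4·(1) = 0
L: e_1·(2) + e_2·(0) + e_3·(1) + e_4·(0) = 0
T: e_1·(-2) + e_2·(-3) + e_3·(-1) + e_4·(-1) = 0
Solving this homogeneous linear system for the smallest-integer solution (first nonzero entry positive) gives (2, 1, -4, -3).

(2, 1, -4, -3)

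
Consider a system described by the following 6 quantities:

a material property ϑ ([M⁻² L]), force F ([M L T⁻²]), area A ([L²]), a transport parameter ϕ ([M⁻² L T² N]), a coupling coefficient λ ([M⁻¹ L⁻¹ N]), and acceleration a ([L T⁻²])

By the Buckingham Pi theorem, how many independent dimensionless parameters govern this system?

2

There are 6 variables and 4 base dimensions (M, L, T, N).
The dimension matrix has rank 4.
Independent dimensionless groups: 6 − 4 = 2.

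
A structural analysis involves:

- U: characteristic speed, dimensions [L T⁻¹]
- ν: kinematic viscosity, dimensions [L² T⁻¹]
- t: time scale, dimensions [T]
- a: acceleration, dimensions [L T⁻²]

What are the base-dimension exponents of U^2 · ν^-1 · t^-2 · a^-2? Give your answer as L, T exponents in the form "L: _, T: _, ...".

L: -2, T: 1

Collect each base-dimension exponent across the product:
  L: 2·(1) − (2) − 2·(0) − 2·(1) = -2
  T: 2·(-1) − (-1) − 2·(1) − 2·(-2) = 1
So the dimensions are [L⁻² T].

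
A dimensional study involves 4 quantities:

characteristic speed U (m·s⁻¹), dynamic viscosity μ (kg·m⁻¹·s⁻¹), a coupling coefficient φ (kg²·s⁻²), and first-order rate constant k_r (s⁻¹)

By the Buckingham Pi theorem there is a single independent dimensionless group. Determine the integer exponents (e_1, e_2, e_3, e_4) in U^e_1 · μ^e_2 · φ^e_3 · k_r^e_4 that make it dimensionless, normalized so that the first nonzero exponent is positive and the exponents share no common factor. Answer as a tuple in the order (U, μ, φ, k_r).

(2, 2, -1, -2)

M: e_1·(0) + e_2·(1) + e_3·(2) + e_4·(0) = 0
L: e_1·(1) + e_2·(-1) + e_3·(0) + e_4·(0) = 0
T: e_1·(-1) + e_2·(-1) + e_3·(-2) + e_4·(-1) = 0
Solving this homogeneous linear system for the smallest-integer solution (first nonzero entry positive) gives (2, 2, -1, -2).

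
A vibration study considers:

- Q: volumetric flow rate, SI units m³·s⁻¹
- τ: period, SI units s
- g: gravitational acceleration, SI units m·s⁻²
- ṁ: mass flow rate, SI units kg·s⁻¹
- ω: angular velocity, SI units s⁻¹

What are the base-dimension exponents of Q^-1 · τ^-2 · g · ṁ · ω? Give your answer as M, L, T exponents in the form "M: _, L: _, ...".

Collect each base-dimension exponent across the product:
  M: −(0) − 2·(0) + (0) + (1) + (0) = 1
  L: −(3) − 2·(0) + (1) + (0) + (0) = -2
  T: −(-1) − 2·(1) + (-2) + (-1) + (-1) = -5
So the dimensions are [M L⁻² T⁻⁵].

M: 1, L: -2, T: -5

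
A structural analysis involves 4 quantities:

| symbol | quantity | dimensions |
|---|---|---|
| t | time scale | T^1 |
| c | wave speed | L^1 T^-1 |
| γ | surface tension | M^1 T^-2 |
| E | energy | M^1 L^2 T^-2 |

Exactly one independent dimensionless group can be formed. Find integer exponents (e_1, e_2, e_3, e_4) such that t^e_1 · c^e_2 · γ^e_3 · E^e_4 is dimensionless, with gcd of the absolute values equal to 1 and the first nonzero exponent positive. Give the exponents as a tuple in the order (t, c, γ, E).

M: e_1·(0) + e_2·(0) + e_3·(1) + e_4·(1) = 0
L: e_1·(0) + e_2·(1) + e_3·(0) + e_4·(2) = 0
T: e_1·(1) + e_2·(-1) + e_3·(-2) + e_4·(-2) = 0
Solving this homogeneous linear system for the smallest-integer solution (first nonzero entry positive) gives (2, 2, 1, -1).

(2, 2, 1, -1)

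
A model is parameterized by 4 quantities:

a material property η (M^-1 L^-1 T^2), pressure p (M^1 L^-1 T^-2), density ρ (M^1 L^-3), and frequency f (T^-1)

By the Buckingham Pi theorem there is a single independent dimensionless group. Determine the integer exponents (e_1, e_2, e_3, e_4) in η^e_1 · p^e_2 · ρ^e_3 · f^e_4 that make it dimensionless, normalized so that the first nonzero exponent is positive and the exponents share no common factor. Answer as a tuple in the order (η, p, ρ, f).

(1, 2, -1, -2)

M: e_1·(-1) + e_2·(1) + e_3·(1) + e_4·(0) = 0
L: e_1·(-1) + e_2·(-1) + e_3·(-3) + e_4·(0) = 0
T: e_1·(2) + e_2·(-2) + e_3·(0) + e_4·(-1) = 0
Solving this homogeneous linear system for the smallest-integer solution (first nonzero entry positive) gives (1, 2, -1, -2).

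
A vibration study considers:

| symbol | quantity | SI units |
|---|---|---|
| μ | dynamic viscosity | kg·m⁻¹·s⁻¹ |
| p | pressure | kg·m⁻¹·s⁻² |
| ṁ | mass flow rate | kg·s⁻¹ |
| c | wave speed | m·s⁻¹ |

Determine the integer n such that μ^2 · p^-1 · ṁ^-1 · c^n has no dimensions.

1

Balance the L exponent: (1)·n from c, plus 2·(-1) − (-1) − (0) = -1 from the rest, must sum to zero.
n − 1 = 0, so n = 1.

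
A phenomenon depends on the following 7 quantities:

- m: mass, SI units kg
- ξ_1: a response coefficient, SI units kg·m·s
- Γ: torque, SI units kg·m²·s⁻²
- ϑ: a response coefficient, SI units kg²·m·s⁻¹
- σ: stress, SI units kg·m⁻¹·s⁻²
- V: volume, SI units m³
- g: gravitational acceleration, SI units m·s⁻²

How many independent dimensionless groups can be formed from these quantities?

There are 7 variables and 3 base dimensions (M, L, T).
The dimension matrix has rank 3.
Independent dimensionless groups: 7 − 3 = 4.

4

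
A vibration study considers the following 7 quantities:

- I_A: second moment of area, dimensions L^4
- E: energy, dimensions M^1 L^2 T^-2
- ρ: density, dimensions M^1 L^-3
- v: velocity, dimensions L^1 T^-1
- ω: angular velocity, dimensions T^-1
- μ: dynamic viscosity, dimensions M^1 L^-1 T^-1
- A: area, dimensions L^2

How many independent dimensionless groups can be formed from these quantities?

There are 7 variables and 3 base dimensions (M, L, T).
The dimension matrix has rank 3.
Independent dimensionless groups: 7 − 3 = 4.

4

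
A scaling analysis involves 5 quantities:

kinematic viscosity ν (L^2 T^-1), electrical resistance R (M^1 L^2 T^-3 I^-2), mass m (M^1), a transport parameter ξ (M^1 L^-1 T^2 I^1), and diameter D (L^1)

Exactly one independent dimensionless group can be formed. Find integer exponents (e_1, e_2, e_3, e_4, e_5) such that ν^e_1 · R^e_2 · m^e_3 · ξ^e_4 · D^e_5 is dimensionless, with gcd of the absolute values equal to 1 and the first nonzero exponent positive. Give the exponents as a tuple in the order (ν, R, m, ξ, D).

(1, 1, -3, 2, -2)

M: e_1·(0) + e_2·(1) + e_3·(1) + e_4·(1) + e_5·(0) = 0
L: e_1·(2) + e_2·(2) + e_3·(0) + e_4·(-1) + e_5·(1) = 0
T: e_1·(-1) + e_2·(-3) + e_3·(0) + e_4·(2) + e_5·(0) = 0
I: e_1·(0) + e_2·(-2) + e_3·(0) + e_4·(1) + e_5·(0) = 0
Solving this homogeneous linear system for the smallest-integer solution (first nonzero entry positive) gives (1, 1, -3, 2, -2).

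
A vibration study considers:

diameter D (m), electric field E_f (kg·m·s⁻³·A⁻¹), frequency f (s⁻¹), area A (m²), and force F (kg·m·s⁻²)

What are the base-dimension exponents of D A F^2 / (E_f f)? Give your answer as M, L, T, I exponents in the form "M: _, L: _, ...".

Collect each base-dimension exponent across the product:
  M: (0) − (1) − (0) + (0) + 2·(1) = 1
  L: (1) − (1) − (0) + (2) + 2·(1) = 4
  T: (0) − (-3) − (-1) + (0) + 2·(-2) = 0
  I: (0) − (-1) − (0) + (0) + 2·(0) = 1
So the dimensions are [M L⁴ I].

M: 1, L: 4, T: 0, I: 1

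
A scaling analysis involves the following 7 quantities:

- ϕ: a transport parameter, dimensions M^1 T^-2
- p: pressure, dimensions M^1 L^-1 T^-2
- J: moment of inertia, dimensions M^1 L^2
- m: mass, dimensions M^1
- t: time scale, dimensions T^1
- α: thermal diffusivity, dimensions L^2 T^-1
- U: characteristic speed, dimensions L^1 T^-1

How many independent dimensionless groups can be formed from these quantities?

There are 7 variables and 3 base dimensions (M, L, T).
The dimension matrix has rank 3.
Independent dimensionless groups: 7 − 3 = 4.

4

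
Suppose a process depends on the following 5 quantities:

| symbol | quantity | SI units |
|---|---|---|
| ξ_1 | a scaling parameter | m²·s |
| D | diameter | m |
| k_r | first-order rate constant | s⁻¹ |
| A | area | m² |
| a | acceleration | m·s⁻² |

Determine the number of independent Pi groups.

There are 5 variables and 2 base dimensions (L, T).
The dimension matrix has rank 2.
Independent dimensionless groups: 5 − 2 = 3.

3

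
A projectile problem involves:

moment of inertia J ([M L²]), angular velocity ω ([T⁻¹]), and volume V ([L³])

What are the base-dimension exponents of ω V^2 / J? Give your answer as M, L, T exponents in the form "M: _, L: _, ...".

M: -1, L: 4, T: -1

Collect each base-dimension exponent across the product:
  M: −(1) + (0) + 2·(0) = -1
  L: −(2) + (0) + 2·(3) = 4
  T: −(0) + (-1) + 2·(0) = -1
So the dimensions are [M⁻¹ L⁴ T⁻¹].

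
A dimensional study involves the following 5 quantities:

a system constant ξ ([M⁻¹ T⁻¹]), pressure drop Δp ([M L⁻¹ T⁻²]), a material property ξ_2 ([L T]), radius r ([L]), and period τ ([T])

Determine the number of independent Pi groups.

2

There are 5 variables and 3 base dimensions (M, L, T).
The dimension matrix has rank 3.
Independent dimensionless groups: 5 − 3 = 2.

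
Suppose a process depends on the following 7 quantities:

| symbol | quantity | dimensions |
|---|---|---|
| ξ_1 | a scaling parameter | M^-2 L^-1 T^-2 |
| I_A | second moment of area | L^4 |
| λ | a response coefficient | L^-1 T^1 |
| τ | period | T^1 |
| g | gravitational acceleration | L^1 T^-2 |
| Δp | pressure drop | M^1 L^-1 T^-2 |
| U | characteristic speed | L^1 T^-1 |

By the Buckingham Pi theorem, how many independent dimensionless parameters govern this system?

There are 7 variables and 3 base dimensions (M, L, T).
The dimension matrix has rank 3.
Independent dimensionless groups: 7 − 3 = 4.

4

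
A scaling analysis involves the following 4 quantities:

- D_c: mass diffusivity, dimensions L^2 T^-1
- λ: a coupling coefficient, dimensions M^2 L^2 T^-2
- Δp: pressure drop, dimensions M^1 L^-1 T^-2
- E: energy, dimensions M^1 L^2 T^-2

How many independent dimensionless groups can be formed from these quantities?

There are 4 variables and 3 base dimensions (M, L, T).
The dimension matrix has rank 3.
Independent dimensionless groups: 4 − 3 = 1.

1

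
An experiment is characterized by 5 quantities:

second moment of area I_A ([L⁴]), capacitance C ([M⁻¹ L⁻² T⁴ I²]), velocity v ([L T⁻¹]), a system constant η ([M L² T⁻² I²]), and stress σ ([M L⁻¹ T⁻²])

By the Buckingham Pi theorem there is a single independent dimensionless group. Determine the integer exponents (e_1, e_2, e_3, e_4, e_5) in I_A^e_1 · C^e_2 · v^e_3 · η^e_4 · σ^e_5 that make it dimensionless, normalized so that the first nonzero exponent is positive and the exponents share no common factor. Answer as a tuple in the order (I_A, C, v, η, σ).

(1, 1, 2, -1, 2)

M: e_1·(0) + e_2·(-1) + e_3·(0) + e_4·(1) + e_5·(1) = 0
L: e_1·(4) + e_2·(-2) + e_3·(1) + e_4·(2) + e_5·(-1) = 0
T: e_1·(0) + e_2·(4) + e_3·(-1) + e_4·(-2) + e_5·(-2) = 0
I: e_1·(0) + e_2·(2) + e_3·(0) + e_4·(2) + e_5·(0) = 0
Solving this homogeneous linear system for the smallest-integer solution (first nonzero entry positive) gives (1, 1, 2, -1, 2).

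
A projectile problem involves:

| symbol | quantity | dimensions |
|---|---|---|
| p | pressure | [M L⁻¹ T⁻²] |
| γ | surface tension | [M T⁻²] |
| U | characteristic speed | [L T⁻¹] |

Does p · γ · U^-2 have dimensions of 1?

no

Sum the exponent of each base dimension across the product:
  M: [p]_M + [γ]_M − 2·[U]_M = (1) + (1) − 2·(0) = 2
  L: [p]_L + [γ]_L − 2·[U]_L = (-1) + (0) − 2·(1) = -3
  T: [p]_T + [γ]_T − 2·[U]_T = (-2) + (-2) − 2·(-1) = -2
Net dimensions [M² L⁻³ T⁻²] ≠ [1] — not dimensionless.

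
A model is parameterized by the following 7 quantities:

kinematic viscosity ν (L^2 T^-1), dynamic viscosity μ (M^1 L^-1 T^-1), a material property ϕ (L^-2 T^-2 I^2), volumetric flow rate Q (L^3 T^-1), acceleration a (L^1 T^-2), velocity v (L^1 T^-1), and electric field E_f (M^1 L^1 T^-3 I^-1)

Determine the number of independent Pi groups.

3

There are 7 variables and 4 base dimensions (M, L, T, I).
The dimension matrix has rank 4.
Independent dimensionless groups: 7 − 4 = 3.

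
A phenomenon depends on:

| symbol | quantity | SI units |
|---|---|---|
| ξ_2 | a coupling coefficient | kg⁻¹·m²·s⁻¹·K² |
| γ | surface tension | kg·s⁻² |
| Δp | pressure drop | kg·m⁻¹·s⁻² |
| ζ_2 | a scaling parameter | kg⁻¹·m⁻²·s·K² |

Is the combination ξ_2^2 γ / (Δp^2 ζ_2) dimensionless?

no

Sum the exponent of each base dimension across the product:
  M: 2·[ξ_2]_M + [γ]_M − 2·[Δp]_M − [ζ_2]_M = 2·(-1) + (1) − 2·(1) − (-1) = -2
  L: 2·[ξ_2]_L + [γ]_L − 2·[Δp]_L − [ζ_2]_L = 2·(2) + (0) − 2·(-1) − (-2) = 8
  T: 2·[ξ_2]_T + [γ]_T − 2·[Δp]_T − [ζ_2]_T = 2·(-1) + (-2) − 2·(-2) − (1) = -1
  Θ: 2·[ξ_2]_Θ + [γ]_Θ − 2·[Δp]_Θ − [ζ_2]_Θ = 2·(2) + (0) − 2·(0) − (2) = 2
Net dimensions [M⁻² L⁸ T⁻¹ Θ²] ≠ [1] — not dimensionless.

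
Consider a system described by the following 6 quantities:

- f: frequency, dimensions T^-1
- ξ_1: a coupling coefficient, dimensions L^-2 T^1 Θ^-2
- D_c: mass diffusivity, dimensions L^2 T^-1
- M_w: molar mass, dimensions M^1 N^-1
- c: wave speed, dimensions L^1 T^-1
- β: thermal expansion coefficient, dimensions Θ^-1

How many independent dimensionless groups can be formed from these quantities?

There are 6 variables and 5 base dimensions (M, L, T, Θ, N).
The dimension matrix has rank 4 (less than 5: the dimension vectors are linearly dependent).
Independent dimensionless groups: 6 − 4 = 2.

2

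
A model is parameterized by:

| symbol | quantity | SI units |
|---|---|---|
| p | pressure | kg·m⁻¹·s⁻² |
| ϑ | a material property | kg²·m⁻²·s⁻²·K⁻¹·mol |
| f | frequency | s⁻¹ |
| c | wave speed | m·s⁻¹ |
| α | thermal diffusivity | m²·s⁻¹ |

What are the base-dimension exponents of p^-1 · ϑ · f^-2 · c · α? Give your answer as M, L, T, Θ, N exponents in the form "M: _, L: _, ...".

M: 1, L: 2, T: 0, Θ: -1, N: 1

Collect each base-dimension exponent across the product:
  M: −(1) + (2) − 2·(0) + (0) + (0) = 1
  L: −(-1) + (-2) − 2·(0) + (1) + (2) = 2
  T: −(-2) + (-2) − 2·(-1) + (-1) + (-1) = 0
  Θ: −(0) + (-1) − 2·(0) + (0) + (0) = -1
  N: −(0) + (1) − 2·(0) + (0) + (0) = 1
So the dimensions are [M L² Θ⁻¹ N].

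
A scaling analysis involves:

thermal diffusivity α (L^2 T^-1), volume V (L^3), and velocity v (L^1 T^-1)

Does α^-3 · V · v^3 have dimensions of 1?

Sum the exponent of each base dimension across the product:
  M: −3·[α]_M + [V]_M + 3·[v]_M = −3·(0) + (0) + 3·(0) = 0
  L: −3·[α]_L + [V]_L + 3·[v]_L = −3·(2) + (3) + 3·(1) = 0
  T: −3·[α]_T + [V]_T + 3·[v]_T = −3·(-1) + (0) + 3·(-1) = 0
  Θ: −3·[α]_Θ + [V]_Θ + 3·[v]_Θ = −3·(0) + (0) + 3·(0) = 0
All base exponents vanish — dimensionless.

yes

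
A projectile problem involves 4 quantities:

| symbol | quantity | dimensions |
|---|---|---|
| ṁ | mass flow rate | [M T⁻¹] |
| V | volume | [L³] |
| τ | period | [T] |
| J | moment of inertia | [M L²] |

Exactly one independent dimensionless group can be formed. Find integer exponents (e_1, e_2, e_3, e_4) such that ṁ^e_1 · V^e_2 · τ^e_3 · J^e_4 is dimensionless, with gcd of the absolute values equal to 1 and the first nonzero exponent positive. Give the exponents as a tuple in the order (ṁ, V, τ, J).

M: e_1·(1) + e_2·(0) + e_3·(0) + e_4·(1) = 0
L: e_1·(0) + e_2·(3) + e_3·(0) + e_4·(2) = 0
T: e_1·(-1) + e_2·(0) + e_3·(1) + e_4·(0) = 0
Solving this homogeneous linear system for the smallest-integer solution (first nonzero entry positive) gives (3, 2, 3, -3).

(3, 2, 3, -3)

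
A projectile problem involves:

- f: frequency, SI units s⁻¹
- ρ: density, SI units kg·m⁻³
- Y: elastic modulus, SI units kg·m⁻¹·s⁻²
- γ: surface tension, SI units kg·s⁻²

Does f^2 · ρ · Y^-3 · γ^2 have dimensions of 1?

yes

Sum the exponent of each base dimension across the product:
  M: 2·[f]_M + [ρ]_M − 3·[Y]_M + 2·[γ]_M = 2·(0) + (1) − 3·(1) + 2·(1) = 0
  L: 2·[f]_L + [ρ]_L − 3·[Y]_L + 2·[γ]_L = 2·(0) + (-3) − 3·(-1) + 2·(0) = 0
  T: 2·[f]_T + [ρ]_T − 3·[Y]_T + 2·[γ]_T = 2·(-1) + (0) − 3·(-2) + 2·(-2) = 0
All base exponents vanish — dimensionless.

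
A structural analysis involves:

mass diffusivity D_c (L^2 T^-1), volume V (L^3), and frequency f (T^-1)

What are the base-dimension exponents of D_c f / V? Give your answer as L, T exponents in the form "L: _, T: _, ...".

L: -1, T: -2

Collect each base-dimension exponent across the product:
  L: (2) − (3) + (0) = -1
  T: (-1) − (0) + (-1) = -2
So the dimensions are [L⁻¹ T⁻²].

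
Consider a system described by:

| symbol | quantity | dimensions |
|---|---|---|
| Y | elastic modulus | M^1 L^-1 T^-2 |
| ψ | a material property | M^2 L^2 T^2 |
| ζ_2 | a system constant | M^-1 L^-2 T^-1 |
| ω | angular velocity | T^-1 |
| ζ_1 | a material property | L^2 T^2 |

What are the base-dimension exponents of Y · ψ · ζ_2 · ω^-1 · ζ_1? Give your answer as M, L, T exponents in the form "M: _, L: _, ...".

Collect each base-dimension exponent across the product:
  M: (1) + (2) + (-1) − (0) + (0) = 2
  L: (-1) + (2) + (-2) − (0) + (2) = 1
  T: (-2) + (2) + (-1) − (-1) + (2) = 2
So the dimensions are [M² L T²].

M: 2, L: 1, T: 2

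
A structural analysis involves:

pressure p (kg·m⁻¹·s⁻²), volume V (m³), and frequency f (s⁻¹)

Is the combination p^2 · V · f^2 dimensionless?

Sum the exponent of each base dimension across the product:
  M: 2·[p]_M + [V]_M + 2·[f]_M = 2·(1) + (0) + 2·(0) = 2
  L: 2·[p]_L + [V]_L + 2·[f]_L = 2·(-1) + (3) + 2·(0) = 1
  T: 2·[p]_T + [V]_T + 2·[f]_T = 2·(-2) + (0) + 2·(-1) = -6
Net dimensions [M² L T⁻⁶] ≠ [1] — not dimensionless.

no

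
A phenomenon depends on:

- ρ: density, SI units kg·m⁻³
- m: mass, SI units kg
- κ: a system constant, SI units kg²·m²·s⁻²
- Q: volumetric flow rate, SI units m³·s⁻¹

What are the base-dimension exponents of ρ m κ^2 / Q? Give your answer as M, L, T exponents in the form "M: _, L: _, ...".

Collect each base-dimension exponent across the product:
  M: (1) + (1) + 2·(2) − (0) = 6
  L: (-3) + (0) + 2·(2) − (3) = -2
  T: (0) + (0) + 2·(-2) − (-1) = -3
So the dimensions are [M⁶ L⁻² T⁻³].

M: 6, L: -2, T: -3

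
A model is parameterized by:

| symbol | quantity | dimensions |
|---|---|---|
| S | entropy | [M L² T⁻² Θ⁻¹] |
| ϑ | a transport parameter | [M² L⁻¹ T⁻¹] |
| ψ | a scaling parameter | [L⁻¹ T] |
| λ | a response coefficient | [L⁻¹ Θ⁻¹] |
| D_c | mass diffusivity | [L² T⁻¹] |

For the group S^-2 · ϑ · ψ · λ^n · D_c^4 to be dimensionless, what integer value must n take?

2

Balance the L exponent: (-1)·n from λ, plus −2·(2) + (-1) + (-1) + 4·(2) = 2 from the rest, must sum to zero.
−n + 2 = 0, so n = 2.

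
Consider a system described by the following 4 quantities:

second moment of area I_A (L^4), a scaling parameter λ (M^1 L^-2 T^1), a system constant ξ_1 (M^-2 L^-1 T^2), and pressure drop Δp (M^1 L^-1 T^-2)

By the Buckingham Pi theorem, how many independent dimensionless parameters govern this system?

There are 4 variables and 3 base dimensions (M, L, T).
The dimension matrix has rank 3.
Independent dimensionless groups: 4 − 3 = 1.

1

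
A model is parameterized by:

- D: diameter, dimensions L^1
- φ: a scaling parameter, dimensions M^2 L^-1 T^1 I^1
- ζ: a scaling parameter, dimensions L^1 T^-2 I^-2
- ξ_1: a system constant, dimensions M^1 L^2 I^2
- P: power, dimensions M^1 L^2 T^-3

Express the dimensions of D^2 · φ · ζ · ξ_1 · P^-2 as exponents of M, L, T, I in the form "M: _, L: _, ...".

M: 1, L: 0, T: 5, I: 1

Collect each base-dimension exponent across the product:
  M: 2·(0) + (2) + (0) + (1) − 2·(1) = 1
  L: 2·(1) + (-1) + (1) + (2) − 2·(2) = 0
  T: 2·(0) + (1) + (-2) + (0) − 2·(-3) = 5
  I: 2·(0) + (1) + (-2) + (2) − 2·(0) = 1
So the dimensions are [M T⁵ I].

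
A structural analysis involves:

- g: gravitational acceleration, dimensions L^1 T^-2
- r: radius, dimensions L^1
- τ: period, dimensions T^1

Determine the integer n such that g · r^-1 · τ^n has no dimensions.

2

Balance the T exponent: (1)·n from τ, plus (-2) − (0) = -2 from the rest, must sum to zero.
n − 2 = 0, so n = 2.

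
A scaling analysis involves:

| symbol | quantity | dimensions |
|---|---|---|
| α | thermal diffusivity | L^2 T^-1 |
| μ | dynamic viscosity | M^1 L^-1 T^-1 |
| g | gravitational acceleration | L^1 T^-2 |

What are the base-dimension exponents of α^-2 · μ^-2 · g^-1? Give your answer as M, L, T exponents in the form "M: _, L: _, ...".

Collect each base-dimension exponent across the product:
  M: −2·(0) − 2·(1) − (0) = -2
  L: −2·(2) − 2·(-1) − (1) = -3
  T: −2·(-1) − 2·(-1) − (-2) = 6
So the dimensions are [M⁻² L⁻³ T⁶].

M: -2, L: -3, T: 6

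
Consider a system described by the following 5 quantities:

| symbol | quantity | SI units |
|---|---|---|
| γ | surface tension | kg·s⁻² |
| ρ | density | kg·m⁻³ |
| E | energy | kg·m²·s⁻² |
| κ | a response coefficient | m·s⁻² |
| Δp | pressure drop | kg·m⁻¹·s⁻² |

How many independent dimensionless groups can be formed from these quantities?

2

There are 5 variables and 3 base dimensions (M, L, T).
The dimension matrix has rank 3.
Independent dimensionless groups: 5 − 3 = 2.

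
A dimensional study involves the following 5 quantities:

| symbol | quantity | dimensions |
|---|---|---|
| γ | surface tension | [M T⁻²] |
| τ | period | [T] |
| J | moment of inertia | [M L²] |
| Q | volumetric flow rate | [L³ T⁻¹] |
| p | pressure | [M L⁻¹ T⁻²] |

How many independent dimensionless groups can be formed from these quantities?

2

There are 5 variables and 3 base dimensions (M, L, T).
The dimension matrix has rank 3.
Independent dimensionless groups: 5 − 3 = 2.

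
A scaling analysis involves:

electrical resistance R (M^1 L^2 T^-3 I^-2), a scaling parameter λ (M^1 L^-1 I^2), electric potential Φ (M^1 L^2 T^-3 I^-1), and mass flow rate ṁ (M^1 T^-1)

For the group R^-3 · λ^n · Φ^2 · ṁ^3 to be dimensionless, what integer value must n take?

-2

Balance the M exponent: (1)·n from λ, plus −3·(1) + 2·(1) + 3·(1) = 2 from the rest, must sum to zero.
n + 2 = 0, so n = -2.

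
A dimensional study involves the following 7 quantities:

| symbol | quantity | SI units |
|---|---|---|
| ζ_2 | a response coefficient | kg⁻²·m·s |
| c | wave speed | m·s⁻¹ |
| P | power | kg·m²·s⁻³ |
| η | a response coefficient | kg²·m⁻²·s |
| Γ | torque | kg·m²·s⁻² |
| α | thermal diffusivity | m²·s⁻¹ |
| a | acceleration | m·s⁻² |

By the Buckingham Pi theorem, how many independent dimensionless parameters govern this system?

4

There are 7 variables and 3 base dimensions (M, L, T).
The dimension matrix has rank 3.
Independent dimensionless groups: 7 − 3 = 4.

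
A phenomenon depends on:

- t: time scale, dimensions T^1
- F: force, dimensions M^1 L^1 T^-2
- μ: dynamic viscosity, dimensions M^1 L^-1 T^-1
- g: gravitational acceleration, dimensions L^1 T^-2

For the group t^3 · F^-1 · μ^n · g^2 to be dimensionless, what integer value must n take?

Balance the M exponent: (1)·n from μ, plus 3·(0) − (1) + 2·(0) = -1 from the rest, must sum to zero.
n − 1 = 0, so n = 1.

1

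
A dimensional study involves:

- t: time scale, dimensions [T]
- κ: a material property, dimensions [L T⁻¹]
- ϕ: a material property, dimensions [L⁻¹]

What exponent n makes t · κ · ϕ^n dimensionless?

1

Balance the L exponent: (-1)·n from ϕ, plus (0) + (1) = 1 from the rest, must sum to zero.
−n + 1 = 0, so n = 1.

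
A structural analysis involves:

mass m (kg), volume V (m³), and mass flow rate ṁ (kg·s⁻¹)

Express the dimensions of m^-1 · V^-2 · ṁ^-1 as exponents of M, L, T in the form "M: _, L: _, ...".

M: -2, L: -6, T: 1

Collect each base-dimension exponent across the product:
  M: −(1) − 2·(0) − (1) = -2
  L: −(0) − 2·(3) − (0) = -6
  T: −(0) − 2·(0) − (-1) = 1
So the dimensions are [M⁻² L⁻⁶ T].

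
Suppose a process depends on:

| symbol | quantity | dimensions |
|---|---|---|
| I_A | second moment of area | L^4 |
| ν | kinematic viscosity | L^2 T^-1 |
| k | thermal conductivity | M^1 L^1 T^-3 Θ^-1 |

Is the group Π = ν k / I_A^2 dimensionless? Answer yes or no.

no

Sum the exponent of each base dimension across the product:
  M: −2·[I_A]_M + [ν]_M + [k]_M = −2·(0) + (0) + (1) = 1
  L: −2·[I_A]_L + [ν]_L + [k]_L = −2·(4) + (2) + (1) = -5
  T: −2·[I_A]_T + [ν]_T + [k]_T = −2·(0) + (-1) + (-3) = -4
  Θ: −2·[I_A]_Θ + [ν]_Θ + [k]_Θ = −2·(0) + (0) + (-1) = -1
Net dimensions [M L⁻⁵ T⁻⁴ Θ⁻¹] ≠ [1] — not dimensionless.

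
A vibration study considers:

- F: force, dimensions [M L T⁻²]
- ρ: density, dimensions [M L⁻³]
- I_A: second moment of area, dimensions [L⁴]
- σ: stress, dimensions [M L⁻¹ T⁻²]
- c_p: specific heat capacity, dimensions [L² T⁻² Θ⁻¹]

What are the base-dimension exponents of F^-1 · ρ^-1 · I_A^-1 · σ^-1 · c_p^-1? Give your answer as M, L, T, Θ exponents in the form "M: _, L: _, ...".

Collect each base-dimension exponent across the product:
  M: −(1) − (1) − (0) − (1) − (0) = -3
  L: −(1) − (-3) − (4) − (-1) − (2) = -3
  T: −(-2) − (0) − (0) − (-2) − (-2) = 6
  Θ: −(0) − (0) − (0) − (0) − (-1) = 1
So the dimensions are [M⁻³ L⁻³ T⁶ Θ].

M: -3, L: -3, T: 6, Θ: 1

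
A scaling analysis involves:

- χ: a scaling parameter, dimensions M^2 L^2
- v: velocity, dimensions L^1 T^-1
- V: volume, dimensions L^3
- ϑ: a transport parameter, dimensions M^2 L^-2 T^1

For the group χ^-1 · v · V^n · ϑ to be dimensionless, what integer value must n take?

Balance the L exponent: (3)·n from V, plus −(2) + (1) + (-2) = -3 from the rest, must sum to zero.
3n − 3 = 0, so n = 1.

1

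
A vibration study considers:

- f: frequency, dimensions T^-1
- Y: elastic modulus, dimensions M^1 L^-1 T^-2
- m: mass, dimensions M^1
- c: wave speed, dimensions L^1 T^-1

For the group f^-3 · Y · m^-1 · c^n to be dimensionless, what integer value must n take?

Balance the L exponent: (1)·n from c, plus −3·(0) + (-1) − (0) = -1 from the rest, must sum to zero.
n − 1 = 0, so n = 1.

1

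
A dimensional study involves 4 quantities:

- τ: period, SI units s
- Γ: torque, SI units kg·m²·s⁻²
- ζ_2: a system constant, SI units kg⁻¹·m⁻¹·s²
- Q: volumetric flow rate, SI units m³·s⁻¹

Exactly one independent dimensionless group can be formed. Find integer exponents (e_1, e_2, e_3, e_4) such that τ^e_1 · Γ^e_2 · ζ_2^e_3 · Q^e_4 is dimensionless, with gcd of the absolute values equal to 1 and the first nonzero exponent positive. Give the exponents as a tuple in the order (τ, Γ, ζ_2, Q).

(1, -3, -3, 1)

M: e_1·(0) + e_2·(1) + e_3·(-1) + e_4·(0) = 0
L: e_1·(0) + e_2·(2) + e_3·(-1) + e_4·(3) = 0
T: e_1·(1) + e_2·(-2) + e_3·(2) + e_4·(-1) = 0
Solving this homogeneous linear system for the smallest-integer solution (first nonzero entry positive) gives (1, -3, -3, 1).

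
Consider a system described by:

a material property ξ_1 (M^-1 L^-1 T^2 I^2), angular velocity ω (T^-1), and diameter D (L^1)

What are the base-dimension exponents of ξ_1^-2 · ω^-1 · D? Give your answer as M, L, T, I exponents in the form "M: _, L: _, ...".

M: 2, L: 3, T: -3, I: -4

Collect each base-dimension exponent across the product:
  M: −2·(-1) − (0) + (0) = 2
  L: −2·(-1) − (0) + (1) = 3
  T: −2·(2) − (-1) + (0) = -3
  I: −2·(2) − (0) + (0) = -4
So the dimensions are [M² L³ T⁻³ I⁻⁴].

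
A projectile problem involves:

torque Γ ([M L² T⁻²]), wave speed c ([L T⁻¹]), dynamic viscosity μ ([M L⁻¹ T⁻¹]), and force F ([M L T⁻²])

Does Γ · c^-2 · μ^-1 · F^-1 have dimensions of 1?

no

Sum the exponent of each base dimension across the product:
  M: [Γ]_M − 2·[c]_M − [μ]_M − [F]_M = (1) − 2·(0) − (1) − (1) = -1
  L: [Γ]_L − 2·[c]_L − [μ]_L − [F]_L = (2) − 2·(1) − (-1) − (1) = 0
  T: [Γ]_T − 2·[c]_T − [μ]_T − [F]_T = (-2) − 2·(-1) − (-1) − (-2) = 3
Net dimensions [M⁻¹ T³] ≠ [1] — not dimensionless.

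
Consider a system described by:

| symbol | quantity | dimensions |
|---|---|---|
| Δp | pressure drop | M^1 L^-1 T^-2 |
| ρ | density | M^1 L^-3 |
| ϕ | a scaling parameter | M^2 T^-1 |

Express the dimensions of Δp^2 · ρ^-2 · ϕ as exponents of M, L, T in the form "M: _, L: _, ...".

M: 2, L: 4, T: -5

Collect each base-dimension exponent across the product:
  M: 2·(1) − 2·(1) + (2) = 2
  L: 2·(-1) − 2·(-3) + (0) = 4
  T: 2·(-2) − 2·(0) + (-1) = -5
So the dimensions are [M² L⁴ T⁻⁵].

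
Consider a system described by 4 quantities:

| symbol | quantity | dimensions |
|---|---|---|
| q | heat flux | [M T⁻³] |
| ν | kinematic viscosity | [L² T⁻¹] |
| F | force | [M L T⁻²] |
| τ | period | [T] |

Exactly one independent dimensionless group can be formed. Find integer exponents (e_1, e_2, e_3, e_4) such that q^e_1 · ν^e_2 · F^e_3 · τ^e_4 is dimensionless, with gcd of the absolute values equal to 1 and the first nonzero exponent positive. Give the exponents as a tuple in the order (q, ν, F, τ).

(2, 1, -2, 3)

M: e_1·(1) + e_2·(0) + e_3·(1) + e_4·(0) = 0
L: e_1·(0) + e_2·(2) + e_3·(1) + e_4·(0) = 0
T: e_1·(-3) + e_2·(-1) + e_3·(-2) + e_4·(1) = 0
Solving this homogeneous linear system for the smallest-integer solution (first nonzero entry positive) gives (2, 1, -2, 3).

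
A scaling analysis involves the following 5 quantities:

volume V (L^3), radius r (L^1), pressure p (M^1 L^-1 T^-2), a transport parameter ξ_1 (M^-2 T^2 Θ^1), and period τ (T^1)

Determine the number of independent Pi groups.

1

There are 5 variables and 4 base dimensions (M, L, T, Θ).
The dimension matrix has rank 4.
Independent dimensionless groups: 5 − 4 = 1.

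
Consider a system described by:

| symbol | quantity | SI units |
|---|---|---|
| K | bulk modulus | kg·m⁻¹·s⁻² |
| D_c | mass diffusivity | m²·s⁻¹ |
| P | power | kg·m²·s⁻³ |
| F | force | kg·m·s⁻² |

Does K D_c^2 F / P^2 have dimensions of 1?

yes

Sum the exponent of each base dimension across the product:
  M: [K]_M + 2·[D_c]_M − 2·[P]_M + [F]_M = (1) + 2·(0) − 2·(1) + (1) = 0
  L: [K]_L + 2·[D_c]_L − 2·[P]_L + [F]_L = (-1) + 2·(2) − 2·(2) + (1) = 0
  T: [K]_T + 2·[D_c]_T − 2·[P]_T + [F]_T = (-2) + 2·(-1) − 2·(-3) + (-2) = 0
All base exponents vanish — dimensionless.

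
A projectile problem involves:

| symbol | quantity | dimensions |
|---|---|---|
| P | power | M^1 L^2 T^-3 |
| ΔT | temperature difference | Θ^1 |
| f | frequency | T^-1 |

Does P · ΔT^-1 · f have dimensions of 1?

Sum the exponent of each base dimension across the product:
  M: [P]_M − [ΔT]_M + [f]_M = (1) − (0) + (0) = 1
  L: [P]_L − [ΔT]_L + [f]_L = (2) − (0) + (0) = 2
  T: [P]_T − [ΔT]_T + [f]_T = (-3) − (0) + (-1) = -4
  Θ: [P]_Θ − [ΔT]_Θ + [f]_Θ = (0) − (1) + (0) = -1
Net dimensions [M L² T⁻⁴ Θ⁻¹] ≠ [1] — not dimensionless.

no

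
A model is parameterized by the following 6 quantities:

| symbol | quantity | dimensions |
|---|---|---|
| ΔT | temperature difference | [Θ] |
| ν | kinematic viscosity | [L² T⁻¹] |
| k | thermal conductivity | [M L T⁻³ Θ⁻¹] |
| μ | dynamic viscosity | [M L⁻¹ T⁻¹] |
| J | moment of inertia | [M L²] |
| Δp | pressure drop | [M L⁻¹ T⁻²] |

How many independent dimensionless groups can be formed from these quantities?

There are 6 variables and 4 base dimensions (M, L, T, Θ).
The dimension matrix has rank 4.
Independent dimensionless groups: 6 − 4 = 2.

2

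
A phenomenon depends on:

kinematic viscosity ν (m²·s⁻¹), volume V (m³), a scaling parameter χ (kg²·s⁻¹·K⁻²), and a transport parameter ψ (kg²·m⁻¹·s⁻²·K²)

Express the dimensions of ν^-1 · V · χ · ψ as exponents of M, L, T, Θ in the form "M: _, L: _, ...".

M: 4, L: 0, T: -2, Θ: 0

Collect each base-dimension exponent across the product:
  M: −(0) + (0) + (2) + (2) = 4
  L: −(2) + (3) + (0) + (-1) = 0
  T: −(-1) + (0) + (-1) + (-2) = -2
  Θ: −(0) + (0) + (-2) + (2) = 0
So the dimensions are [M⁴ T⁻²].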